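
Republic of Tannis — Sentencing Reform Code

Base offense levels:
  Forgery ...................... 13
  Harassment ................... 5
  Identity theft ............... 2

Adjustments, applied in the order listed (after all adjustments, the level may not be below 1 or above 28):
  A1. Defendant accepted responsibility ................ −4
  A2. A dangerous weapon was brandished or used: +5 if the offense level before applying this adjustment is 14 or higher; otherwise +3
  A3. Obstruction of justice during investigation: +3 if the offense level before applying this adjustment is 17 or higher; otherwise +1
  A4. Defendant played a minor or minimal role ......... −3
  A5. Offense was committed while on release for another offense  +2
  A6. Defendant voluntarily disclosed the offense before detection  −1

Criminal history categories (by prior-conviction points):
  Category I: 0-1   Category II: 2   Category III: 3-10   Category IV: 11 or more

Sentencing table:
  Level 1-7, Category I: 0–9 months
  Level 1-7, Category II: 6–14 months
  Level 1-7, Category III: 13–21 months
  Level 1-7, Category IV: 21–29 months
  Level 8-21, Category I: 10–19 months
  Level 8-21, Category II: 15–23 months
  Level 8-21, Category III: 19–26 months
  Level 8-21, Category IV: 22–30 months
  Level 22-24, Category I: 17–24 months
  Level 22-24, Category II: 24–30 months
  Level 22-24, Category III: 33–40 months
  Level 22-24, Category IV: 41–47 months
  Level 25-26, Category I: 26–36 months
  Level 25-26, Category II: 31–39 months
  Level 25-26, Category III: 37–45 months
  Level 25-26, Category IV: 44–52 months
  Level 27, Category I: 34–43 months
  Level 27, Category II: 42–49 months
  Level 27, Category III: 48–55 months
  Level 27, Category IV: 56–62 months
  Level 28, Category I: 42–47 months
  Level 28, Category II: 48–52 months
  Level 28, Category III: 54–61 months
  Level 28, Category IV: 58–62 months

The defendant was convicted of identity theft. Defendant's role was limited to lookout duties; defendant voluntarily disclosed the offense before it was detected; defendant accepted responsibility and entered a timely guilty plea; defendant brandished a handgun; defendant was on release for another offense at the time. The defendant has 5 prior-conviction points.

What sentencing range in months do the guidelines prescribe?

Base offense level for identity theft: 2.
A1 applies: 2 − 4 = -2.
A2 applies (level before this adjustment is -2 < 14, so +3): -2 + 3 = 1.
A4 applies: 1 − 3 = -2.
A5 applies: -2 + 2 = 0.
A6 applies: 0 − 1 = -1.
Level -1 is below the minimum of 1; floored at 1.
Final offense level: 1.
Criminal history: 5 prior points → Category III (3-10).
Level 1 falls in the 1-7 band.
Grid: Level 1-7 × Category III = 13-21 months.

13-21 months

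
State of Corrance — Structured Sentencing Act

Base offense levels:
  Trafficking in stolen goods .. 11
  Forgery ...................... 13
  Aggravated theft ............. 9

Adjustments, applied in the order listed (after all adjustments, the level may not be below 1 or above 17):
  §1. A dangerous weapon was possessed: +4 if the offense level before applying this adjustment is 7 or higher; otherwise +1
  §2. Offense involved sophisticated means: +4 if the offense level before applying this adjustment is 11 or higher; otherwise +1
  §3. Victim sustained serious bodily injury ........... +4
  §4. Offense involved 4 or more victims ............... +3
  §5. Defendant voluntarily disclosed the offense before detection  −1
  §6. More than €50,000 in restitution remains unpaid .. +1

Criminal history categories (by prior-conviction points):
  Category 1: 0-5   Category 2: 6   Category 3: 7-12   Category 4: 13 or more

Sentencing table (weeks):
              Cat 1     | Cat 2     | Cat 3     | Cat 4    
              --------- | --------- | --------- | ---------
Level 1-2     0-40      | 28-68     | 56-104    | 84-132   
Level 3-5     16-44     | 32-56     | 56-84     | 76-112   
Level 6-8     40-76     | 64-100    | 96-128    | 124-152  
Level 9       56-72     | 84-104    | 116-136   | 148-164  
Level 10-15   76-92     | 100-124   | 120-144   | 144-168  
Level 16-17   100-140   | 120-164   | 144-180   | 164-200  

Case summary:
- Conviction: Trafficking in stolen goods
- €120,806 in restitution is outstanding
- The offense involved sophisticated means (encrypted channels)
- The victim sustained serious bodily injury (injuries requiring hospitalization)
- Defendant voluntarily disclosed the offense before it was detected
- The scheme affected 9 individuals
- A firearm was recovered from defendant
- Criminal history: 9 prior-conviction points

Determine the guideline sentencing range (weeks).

144-180 weeks

Base offense level for trafficking in stolen goods: 11.
§1 applies (level before this adjustment is 11 ≥ 7, so +4): 11 + 4 = 15.
§2 applies (level before this adjustment is 15 ≥ 11, so +4): 15 + 4 = 19.
§3 applies: 19 + 4 = 23.
§4 applies: 23 + 3 = 26.
§5 applies: 26 − 1 = 25.
§6 applies: 25 + 1 = 26.
Level 26 exceeds the maximum of 17; capped at 17.
Final offense level: 17.
Criminal history: 9 prior points → Category 3 (7-12).
Level 17 falls in the 16-17 band.
Grid: Level 16-17 × Category 3 = 144-180 weeks.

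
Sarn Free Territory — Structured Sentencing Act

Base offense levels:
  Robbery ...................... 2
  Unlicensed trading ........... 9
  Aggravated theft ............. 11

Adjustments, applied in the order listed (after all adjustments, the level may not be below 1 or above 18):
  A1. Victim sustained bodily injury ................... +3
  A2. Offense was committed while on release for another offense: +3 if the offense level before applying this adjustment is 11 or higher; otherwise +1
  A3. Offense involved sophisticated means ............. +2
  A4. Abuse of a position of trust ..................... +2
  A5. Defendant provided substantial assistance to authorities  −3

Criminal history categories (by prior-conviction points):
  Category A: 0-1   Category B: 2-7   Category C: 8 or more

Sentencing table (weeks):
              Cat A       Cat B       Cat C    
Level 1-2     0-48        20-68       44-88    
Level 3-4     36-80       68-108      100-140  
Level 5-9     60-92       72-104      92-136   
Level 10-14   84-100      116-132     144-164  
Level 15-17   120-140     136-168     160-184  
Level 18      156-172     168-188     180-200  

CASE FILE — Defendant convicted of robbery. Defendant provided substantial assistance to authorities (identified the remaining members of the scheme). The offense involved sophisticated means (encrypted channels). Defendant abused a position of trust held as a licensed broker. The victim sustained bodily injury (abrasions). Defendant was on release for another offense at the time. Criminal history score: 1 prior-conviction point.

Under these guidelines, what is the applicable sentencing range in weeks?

Base offense level for robbery: 2.
A1 applies: 2 + 3 = 5.
A2 applies (level before this adjustment is 5 < 11, so +1): 5 + 1 = 6.
A3 applies: 6 + 2 = 8.
A4 applies: 8 + 2 = 10.
A5 applies: 10 − 3 = 7.
Final offense level: 7.
Criminal history: 1 prior point → Category A (0-1).
Level 7 falls in the 5-9 band.
Grid: Level 5-9 × Category A = 60-92 weeks.

60-92 weeks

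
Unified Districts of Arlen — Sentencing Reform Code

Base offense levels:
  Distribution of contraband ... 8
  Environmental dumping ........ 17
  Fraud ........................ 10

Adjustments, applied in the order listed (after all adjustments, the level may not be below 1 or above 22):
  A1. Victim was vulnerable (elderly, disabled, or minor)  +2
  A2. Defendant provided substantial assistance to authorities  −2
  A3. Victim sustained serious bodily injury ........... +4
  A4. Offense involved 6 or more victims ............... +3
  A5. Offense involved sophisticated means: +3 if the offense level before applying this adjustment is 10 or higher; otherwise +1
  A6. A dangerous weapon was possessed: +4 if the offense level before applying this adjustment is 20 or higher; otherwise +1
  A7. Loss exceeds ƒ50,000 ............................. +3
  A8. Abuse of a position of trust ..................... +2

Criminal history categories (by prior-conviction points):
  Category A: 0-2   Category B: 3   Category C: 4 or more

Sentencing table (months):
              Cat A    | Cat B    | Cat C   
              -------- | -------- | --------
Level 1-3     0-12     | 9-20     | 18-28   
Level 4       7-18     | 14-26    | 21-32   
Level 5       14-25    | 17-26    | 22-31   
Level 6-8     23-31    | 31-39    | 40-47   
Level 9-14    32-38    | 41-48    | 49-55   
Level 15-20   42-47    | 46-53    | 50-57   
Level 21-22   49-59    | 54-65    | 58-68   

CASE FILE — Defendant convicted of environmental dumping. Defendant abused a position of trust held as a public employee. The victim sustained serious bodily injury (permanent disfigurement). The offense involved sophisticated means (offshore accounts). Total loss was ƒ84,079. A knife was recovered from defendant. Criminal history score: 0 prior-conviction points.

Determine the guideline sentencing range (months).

Base offense level for environmental dumping: 17.
A1 does not apply.
A2 does not apply.
A3 applies: 17 + 4 = 21.
A4 does not apply.
A5 applies (level before this adjustment is 21 ≥ 10, so +3): 21 + 3 = 24.
A6 applies (level before this adjustment is 24 ≥ 20, so +4): 24 + 4 = 28.
A7 applies: 28 + 3 = 31.
A8 applies: 31 + 2 = 33.
Level 33 exceeds the maximum of 22; capped at 22.
Final offense level: 22.
Criminal history: 0 prior points → Category A (0-2).
Level 22 falls in the 21-22 band.
Grid: Level 21-22 × Category A = 49-59 months.

49-59 months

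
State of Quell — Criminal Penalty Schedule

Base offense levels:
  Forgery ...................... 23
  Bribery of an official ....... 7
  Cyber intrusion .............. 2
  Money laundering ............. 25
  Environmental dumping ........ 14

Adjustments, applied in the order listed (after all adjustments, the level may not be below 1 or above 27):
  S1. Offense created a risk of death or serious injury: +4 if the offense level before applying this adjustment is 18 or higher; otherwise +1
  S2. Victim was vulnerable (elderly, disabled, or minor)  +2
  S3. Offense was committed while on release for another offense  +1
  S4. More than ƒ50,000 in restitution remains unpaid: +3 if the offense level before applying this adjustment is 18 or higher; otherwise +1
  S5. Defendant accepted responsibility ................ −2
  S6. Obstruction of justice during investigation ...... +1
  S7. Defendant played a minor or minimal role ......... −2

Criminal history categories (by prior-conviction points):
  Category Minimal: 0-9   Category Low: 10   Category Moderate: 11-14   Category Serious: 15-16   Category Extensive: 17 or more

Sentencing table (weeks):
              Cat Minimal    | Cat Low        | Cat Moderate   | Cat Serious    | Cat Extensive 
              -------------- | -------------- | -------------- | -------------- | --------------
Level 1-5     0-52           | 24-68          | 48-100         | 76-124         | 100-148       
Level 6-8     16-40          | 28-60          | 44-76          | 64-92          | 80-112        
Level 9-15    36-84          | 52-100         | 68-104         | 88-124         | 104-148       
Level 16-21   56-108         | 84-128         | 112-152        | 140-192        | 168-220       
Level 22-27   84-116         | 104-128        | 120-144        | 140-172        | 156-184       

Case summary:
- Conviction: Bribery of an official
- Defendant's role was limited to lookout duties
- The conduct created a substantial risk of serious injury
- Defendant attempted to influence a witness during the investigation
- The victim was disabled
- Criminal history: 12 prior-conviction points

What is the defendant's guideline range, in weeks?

Base offense level for bribery of an official: 7.
S1 applies (level before this adjustment is 7 < 18, so +1): 7 + 1 = 8.
S2 applies: 8 + 2 = 10.
S4 does not apply.
S6 applies: 10 + 1 = 11.
S7 applies: 11 − 2 = 9.
Final offense level: 9.
Criminal history: 12 prior points → Category Moderate (11-14).
Level 9 falls in the 9-15 band.
Grid: Level 9-15 × Category Moderate = 68-104 weeks.

68-104 weeks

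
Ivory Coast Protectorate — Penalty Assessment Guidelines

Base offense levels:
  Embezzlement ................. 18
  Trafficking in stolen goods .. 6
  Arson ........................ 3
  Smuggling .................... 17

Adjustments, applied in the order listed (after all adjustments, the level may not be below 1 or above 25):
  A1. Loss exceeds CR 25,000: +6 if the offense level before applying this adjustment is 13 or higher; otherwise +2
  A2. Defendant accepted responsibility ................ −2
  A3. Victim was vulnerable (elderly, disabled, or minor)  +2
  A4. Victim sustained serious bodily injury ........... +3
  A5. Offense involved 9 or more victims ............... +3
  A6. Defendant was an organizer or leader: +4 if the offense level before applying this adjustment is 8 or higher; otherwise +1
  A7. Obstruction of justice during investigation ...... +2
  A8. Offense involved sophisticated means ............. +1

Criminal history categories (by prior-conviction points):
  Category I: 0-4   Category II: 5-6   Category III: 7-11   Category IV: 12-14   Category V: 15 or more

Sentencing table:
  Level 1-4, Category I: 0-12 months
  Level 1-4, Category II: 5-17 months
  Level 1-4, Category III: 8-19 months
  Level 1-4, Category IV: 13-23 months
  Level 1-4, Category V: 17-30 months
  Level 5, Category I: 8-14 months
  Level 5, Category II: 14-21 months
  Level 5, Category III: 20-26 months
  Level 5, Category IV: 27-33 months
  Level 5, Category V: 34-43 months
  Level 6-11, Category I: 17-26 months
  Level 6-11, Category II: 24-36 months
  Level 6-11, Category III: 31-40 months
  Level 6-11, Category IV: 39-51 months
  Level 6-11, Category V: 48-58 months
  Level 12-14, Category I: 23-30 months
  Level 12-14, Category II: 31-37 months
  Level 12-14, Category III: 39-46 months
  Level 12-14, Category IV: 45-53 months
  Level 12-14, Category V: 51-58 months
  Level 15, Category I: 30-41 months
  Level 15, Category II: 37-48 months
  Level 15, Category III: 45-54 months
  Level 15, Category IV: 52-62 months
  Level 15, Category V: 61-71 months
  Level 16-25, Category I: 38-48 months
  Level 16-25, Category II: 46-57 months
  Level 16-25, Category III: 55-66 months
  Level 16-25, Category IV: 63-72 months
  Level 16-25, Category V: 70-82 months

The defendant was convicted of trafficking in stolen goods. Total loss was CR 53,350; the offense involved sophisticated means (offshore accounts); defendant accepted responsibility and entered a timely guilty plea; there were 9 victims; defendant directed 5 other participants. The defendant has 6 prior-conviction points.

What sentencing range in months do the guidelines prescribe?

31-37 months

Base offense level for trafficking in stolen goods: 6.
A1 applies (level before this adjustment is 6 < 13, so +2): 6 + 2 = 8.
A2 applies: 8 − 2 = 6.
A3 does not apply.
A5 applies: 6 + 3 = 9.
A6 applies (level before this adjustment is 9 ≥ 8, so +4): 9 + 4 = 13.
A7 does not apply.
A8 applies: 13 + 1 = 14.
Final offense level: 14.
Criminal history: 6 prior points → Category II (5-6).
Level 14 falls in the 12-14 band.
Grid: Level 12-14 × Category II = 31-37 months.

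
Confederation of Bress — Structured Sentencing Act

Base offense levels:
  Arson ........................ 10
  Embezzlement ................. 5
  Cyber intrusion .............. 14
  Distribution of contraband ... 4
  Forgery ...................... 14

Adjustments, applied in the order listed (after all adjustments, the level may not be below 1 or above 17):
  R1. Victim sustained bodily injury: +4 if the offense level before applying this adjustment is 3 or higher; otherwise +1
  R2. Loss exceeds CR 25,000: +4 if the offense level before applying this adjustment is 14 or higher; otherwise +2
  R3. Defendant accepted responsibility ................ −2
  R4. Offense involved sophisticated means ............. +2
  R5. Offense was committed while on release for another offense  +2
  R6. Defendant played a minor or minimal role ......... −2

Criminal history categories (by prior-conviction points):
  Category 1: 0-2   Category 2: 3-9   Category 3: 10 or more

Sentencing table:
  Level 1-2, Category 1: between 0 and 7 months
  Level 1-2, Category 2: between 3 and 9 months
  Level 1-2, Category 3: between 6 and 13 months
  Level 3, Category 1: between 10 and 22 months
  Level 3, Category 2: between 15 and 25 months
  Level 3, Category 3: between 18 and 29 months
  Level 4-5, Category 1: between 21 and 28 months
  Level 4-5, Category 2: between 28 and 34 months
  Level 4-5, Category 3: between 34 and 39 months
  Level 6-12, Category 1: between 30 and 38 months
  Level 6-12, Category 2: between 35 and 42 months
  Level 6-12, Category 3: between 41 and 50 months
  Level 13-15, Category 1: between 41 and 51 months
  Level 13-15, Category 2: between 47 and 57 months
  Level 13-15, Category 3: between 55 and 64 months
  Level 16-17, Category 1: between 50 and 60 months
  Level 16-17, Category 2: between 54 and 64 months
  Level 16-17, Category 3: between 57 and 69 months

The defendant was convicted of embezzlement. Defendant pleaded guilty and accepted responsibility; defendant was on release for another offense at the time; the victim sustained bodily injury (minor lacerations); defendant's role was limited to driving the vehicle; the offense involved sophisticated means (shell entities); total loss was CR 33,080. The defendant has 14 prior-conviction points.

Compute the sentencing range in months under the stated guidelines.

Base offense level for embezzlement: 5.
R1 applies (level before this adjustment is 5 ≥ 3, so +4): 5 + 4 = 9.
R2 applies (level before this adjustment is 9 < 14, so +2): 9 + 2 = 11.
R3 applies: 11 − 2 = 9.
R4 applies: 9 + 2 = 11.
R5 applies: 11 + 2 = 13.
R6 applies: 13 − 2 = 11.
Final offense level: 11.
Criminal history: 14 prior points → Category 3 (10+).
Level 11 falls in the 6-12 band.
Grid: Level 6-12 × Category 3 = 41-50 months.

41-50 months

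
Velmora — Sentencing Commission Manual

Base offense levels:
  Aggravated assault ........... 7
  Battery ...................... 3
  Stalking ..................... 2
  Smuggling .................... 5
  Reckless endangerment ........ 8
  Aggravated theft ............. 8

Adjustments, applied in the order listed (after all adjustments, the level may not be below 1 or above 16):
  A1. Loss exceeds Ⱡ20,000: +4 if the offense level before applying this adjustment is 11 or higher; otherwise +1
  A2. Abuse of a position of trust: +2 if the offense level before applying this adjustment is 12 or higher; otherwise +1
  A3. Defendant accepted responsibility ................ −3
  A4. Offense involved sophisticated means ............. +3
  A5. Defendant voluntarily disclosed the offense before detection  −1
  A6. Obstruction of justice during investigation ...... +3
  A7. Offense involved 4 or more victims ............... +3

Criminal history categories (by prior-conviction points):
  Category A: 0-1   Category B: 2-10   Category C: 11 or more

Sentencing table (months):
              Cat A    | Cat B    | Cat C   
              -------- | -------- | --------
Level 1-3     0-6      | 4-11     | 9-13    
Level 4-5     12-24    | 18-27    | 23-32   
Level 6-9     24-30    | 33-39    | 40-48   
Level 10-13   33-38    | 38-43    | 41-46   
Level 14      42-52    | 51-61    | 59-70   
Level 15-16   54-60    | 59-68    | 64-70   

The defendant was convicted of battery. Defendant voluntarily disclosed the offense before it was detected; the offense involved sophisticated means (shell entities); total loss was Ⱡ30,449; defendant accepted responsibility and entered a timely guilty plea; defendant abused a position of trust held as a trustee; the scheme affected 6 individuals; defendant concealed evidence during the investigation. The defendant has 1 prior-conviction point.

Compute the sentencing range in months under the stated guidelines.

Base offense level for battery: 3.
A1 applies (level before this adjustment is 3 < 11, so +1): 3 + 1 = 4.
A2 applies (level before this adjustment is 4 < 12, so +1): 4 + 1 = 5.
A3 applies: 5 − 3 = 2.
A4 applies: 2 + 3 = 5.
A5 applies: 5 − 1 = 4.
A6 applies: 4 + 3 = 7.
A7 applies: 7 + 3 = 10.
Final offense level: 10.
Criminal history: 1 prior point → Category A (0-1).
Level 10 falls in the 10-13 band.
Grid: Level 10-13 × Category A = 33-38 months.

33-38 months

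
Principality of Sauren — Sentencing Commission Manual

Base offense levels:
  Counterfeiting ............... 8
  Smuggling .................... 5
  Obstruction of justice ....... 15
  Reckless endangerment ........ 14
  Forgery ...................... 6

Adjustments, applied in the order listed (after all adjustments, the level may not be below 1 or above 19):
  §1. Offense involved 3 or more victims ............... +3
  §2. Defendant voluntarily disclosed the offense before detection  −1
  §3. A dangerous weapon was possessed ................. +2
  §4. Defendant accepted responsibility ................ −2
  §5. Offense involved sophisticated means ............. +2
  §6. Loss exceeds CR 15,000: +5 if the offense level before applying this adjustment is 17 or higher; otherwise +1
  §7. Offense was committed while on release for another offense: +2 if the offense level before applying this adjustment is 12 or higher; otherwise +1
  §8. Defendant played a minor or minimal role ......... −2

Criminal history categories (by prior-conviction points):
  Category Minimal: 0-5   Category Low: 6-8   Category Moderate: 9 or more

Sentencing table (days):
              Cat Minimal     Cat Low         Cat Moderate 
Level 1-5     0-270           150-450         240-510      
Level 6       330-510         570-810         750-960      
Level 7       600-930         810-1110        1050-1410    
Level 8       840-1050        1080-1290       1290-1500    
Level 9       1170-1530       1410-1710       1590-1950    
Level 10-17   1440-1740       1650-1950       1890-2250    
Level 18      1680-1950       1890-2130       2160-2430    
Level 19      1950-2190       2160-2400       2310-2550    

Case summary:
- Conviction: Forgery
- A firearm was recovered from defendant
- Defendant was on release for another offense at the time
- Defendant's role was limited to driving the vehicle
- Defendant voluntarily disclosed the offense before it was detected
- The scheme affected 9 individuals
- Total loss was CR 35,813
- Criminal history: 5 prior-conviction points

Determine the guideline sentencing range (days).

1440-1740 days

Base offense level for forgery: 6.
§1 applies: 6 + 3 = 9.
§2 applies: 9 − 1 = 8.
§3 applies: 8 + 2 = 10.
§5 does not apply.
§6 applies (level before this adjustment is 10 < 17, so +1): 10 + 1 = 11.
§7 applies (level before this adjustment is 11 < 12, so +1): 11 + 1 = 12.
§8 applies: 12 − 2 = 10.
Final offense level: 10.
Criminal history: 5 prior points → Category Minimal (0-5).
Level 10 falls in the 10-17 band.
Grid: Level 10-17 × Category Minimal = 1440-1740 days.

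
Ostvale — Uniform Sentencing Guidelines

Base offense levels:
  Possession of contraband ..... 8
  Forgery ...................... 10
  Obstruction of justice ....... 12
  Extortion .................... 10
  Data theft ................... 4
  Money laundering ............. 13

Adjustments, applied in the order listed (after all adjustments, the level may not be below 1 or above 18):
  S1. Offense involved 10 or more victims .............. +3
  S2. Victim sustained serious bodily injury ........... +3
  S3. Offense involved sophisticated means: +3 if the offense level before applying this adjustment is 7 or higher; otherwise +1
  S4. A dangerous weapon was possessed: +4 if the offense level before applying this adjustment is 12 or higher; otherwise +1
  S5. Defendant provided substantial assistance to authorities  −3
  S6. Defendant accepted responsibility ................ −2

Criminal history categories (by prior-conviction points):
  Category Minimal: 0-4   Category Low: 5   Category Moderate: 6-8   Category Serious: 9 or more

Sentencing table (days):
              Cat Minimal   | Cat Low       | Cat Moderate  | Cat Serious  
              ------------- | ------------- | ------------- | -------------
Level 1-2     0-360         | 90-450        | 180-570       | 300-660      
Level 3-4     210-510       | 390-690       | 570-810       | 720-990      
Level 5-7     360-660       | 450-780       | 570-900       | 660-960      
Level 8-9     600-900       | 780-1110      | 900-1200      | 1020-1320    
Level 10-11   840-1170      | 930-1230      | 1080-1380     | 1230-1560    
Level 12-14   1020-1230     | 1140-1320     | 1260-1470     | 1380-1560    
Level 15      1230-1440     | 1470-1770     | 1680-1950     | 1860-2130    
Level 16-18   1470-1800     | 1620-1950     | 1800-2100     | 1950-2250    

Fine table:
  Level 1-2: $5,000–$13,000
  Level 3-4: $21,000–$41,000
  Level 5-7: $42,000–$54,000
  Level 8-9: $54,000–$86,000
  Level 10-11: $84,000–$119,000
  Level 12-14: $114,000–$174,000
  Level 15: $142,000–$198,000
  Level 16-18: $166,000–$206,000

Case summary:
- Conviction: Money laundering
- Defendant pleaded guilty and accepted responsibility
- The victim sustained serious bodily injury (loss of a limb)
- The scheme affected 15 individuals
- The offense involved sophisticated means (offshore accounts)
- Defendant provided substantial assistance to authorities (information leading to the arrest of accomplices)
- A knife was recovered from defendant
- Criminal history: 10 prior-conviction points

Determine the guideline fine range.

$166,000–$206,000

Base offense level for money laundering: 13.
S1 applies: 13 + 3 = 16.
S2 applies: 16 + 3 = 19.
S3 applies (level before this adjustment is 19 ≥ 7, so +3): 19 + 3 = 22.
S4 applies (level before this adjustment is 22 ≥ 12, so +4): 22 + 4 = 26.
S5 applies: 26 − 3 = 23.
S6 applies: 23 − 2 = 21.
Level 21 exceeds the maximum of 18; capped at 18.
Final offense level: 18.
Level 18 falls in the 16-18 band.
Fine table: Level 16-18 → $166,000–$206,000.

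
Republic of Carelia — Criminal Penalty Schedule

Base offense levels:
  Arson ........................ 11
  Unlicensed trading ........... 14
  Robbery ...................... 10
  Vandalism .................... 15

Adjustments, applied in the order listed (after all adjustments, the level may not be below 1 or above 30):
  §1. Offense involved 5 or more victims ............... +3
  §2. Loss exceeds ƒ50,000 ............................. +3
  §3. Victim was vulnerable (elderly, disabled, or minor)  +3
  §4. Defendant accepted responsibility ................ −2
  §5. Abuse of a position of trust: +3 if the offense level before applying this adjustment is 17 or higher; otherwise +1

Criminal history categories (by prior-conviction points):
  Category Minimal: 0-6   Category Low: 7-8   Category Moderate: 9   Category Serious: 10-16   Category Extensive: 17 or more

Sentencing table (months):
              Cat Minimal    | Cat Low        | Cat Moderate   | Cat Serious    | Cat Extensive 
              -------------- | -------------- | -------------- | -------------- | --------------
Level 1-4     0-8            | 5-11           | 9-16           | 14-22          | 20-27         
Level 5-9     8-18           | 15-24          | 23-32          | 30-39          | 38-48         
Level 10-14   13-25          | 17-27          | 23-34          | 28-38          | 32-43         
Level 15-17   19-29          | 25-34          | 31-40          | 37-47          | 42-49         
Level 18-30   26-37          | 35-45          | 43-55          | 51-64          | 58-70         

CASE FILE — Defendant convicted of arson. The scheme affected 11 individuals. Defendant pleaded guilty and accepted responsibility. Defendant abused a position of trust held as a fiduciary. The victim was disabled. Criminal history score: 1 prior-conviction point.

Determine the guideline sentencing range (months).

Base offense level for arson: 11.
§1 applies: 11 + 3 = 14.
§2 does not apply.
§3 applies: 14 + 3 = 17.
§4 applies: 17 − 2 = 15.
§5 applies (level before this adjustment is 15 < 17, so +1): 15 + 1 = 16.
Final offense level: 16.
Criminal history: 1 prior point → Category Minimal (0-6).
Level 16 falls in the 15-17 band.
Grid: Level 15-17 × Category Minimal = 19-29 months.

19-29 months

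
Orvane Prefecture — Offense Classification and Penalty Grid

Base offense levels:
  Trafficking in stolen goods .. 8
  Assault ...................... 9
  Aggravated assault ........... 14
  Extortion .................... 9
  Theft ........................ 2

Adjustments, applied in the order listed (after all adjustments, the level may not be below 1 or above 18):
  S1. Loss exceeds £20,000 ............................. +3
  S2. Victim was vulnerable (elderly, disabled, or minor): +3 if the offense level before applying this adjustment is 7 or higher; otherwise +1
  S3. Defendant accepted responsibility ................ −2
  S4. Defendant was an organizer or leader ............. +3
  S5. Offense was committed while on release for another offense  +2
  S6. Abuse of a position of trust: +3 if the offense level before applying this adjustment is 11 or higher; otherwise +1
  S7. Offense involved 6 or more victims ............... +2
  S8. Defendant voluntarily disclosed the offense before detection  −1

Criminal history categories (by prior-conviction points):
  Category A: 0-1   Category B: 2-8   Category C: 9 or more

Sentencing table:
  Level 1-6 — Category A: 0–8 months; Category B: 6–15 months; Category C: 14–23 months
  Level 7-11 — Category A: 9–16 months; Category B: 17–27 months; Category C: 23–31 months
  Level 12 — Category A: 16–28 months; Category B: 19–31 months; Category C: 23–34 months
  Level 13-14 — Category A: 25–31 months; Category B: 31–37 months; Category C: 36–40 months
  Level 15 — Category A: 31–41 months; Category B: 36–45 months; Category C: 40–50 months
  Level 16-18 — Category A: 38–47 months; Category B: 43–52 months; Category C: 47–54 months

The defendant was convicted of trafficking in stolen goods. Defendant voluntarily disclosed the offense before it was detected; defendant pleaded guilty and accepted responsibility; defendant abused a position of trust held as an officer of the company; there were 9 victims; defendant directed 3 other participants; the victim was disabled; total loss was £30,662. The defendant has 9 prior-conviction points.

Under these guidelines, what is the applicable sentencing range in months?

47-54 months

Base offense level for trafficking in stolen goods: 8.
S1 applies: 8 + 3 = 11.
S2 applies (level before this adjustment is 11 ≥ 7, so +3): 11 + 3 = 14.
S3 applies: 14 − 2 = 12.
S4 applies: 12 + 3 = 15.
S6 applies (level before this adjustment is 15 ≥ 11, so +3): 15 + 3 = 18.
S7 applies: 18 + 2 = 20.
S8 applies: 20 − 1 = 19.
Level 19 exceeds the maximum of 18; capped at 18.
Final offense level: 18.
Criminal history: 9 prior points → Category C (9+).
Level 18 falls in the 16-18 band.
Grid: Level 16-18 × Category C = 47-54 months.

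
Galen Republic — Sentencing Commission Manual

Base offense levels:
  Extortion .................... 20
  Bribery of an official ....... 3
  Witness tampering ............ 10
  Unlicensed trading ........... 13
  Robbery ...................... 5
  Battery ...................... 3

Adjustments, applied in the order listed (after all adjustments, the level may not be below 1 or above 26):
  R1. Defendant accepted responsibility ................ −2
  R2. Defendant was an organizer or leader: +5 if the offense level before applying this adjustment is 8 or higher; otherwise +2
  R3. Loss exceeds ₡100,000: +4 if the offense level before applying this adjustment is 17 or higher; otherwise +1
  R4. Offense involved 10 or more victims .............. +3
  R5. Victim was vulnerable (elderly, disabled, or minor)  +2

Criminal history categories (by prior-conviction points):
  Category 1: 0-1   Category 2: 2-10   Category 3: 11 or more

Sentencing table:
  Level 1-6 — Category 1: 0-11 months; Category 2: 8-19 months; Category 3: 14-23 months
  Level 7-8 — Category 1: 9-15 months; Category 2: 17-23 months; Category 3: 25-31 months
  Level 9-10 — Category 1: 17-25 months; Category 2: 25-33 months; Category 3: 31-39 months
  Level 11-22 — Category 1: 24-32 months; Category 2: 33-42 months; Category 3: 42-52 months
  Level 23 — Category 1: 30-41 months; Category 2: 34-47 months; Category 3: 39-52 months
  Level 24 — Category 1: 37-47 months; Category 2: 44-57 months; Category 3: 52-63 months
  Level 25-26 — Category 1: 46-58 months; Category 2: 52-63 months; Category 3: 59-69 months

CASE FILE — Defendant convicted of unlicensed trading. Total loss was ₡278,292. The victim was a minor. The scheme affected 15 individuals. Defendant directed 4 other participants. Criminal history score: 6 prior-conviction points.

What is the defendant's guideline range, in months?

Base offense level for unlicensed trading: 13.
R1 does not apply.
R2 applies (level before this adjustment is 13 ≥ 8, so +5): 13 + 5 = 18.
R3 applies (level before this adjustment is 18 ≥ 17, so +4): 18 + 4 = 22.
R4 applies: 22 + 3 = 25.
R5 applies: 25 + 2 = 27.
Level 27 exceeds the maximum of 26; capped at 26.
Final offense level: 26.
Criminal history: 6 prior points → Category 2 (2-10).
Level 26 falls in the 25-26 band.
Grid: Level 25-26 × Category 2 = 52-63 months.

52-63 months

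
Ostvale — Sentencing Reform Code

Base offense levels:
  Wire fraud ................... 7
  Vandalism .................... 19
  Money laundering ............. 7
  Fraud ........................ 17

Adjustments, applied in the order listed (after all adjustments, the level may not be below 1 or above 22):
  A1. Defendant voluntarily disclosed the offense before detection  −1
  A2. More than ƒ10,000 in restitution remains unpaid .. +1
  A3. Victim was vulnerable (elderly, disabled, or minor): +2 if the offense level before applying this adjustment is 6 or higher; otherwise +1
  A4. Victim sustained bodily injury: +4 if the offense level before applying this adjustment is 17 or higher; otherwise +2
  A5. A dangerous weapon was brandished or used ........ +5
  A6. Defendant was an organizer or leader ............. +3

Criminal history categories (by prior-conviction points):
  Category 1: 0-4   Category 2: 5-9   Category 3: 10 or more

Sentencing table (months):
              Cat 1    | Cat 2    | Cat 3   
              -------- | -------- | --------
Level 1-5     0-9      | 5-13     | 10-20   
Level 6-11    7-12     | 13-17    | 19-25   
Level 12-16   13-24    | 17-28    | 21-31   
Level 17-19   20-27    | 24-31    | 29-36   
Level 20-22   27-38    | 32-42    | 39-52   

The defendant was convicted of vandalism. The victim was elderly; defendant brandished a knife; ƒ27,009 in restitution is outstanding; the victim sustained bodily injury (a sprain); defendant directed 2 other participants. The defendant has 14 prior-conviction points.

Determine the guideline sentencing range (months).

39-52 months

Base offense level for vandalism: 19.
A2 applies: 19 + 1 = 20.
A3 applies (level before this adjustment is 20 ≥ 6, so +2): 20 + 2 = 22.
A4 applies (level before this adjustment is 22 ≥ 17, so +4): 22 + 4 = 26.
A5 applies: 26 + 5 = 31.
A6 applies: 31 + 3 = 34.
Level 34 exceeds the maximum of 22; capped at 22.
Final offense level: 22.
Criminal history: 14 prior points → Category 3 (10+).
Level 22 falls in the 20-22 band.
Grid: Level 20-22 × Category 3 = 39-52 months.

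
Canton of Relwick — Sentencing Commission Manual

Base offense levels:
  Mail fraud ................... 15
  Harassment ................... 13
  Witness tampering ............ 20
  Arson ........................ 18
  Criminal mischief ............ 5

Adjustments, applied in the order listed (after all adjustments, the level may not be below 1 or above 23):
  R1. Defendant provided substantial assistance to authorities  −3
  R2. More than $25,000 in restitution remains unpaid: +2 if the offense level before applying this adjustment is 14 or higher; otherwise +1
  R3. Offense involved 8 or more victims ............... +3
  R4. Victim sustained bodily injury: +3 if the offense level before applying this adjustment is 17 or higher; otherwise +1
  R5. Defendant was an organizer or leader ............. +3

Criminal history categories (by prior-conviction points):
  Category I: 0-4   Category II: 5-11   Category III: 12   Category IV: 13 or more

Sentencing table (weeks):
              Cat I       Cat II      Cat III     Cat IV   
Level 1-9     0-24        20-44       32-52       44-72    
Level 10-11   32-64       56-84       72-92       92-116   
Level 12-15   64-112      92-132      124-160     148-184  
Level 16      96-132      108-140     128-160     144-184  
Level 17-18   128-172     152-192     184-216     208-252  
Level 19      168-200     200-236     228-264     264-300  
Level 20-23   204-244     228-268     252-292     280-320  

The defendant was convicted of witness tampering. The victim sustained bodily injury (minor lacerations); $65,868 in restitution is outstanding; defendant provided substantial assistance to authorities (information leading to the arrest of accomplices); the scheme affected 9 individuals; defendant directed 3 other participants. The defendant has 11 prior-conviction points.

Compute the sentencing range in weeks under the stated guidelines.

Base offense level for witness tampering: 20.
R1 applies: 20 − 3 = 17.
R2 applies (level before this adjustment is 17 ≥ 14, so +2): 17 + 2 = 19.
R3 applies: 19 + 3 = 22.
R4 applies (level before this adjustment is 22 ≥ 17, so +3): 22 + 3 = 25.
R5 applies: 25 + 3 = 28.
Level 28 exceeds the maximum of 23; capped at 23.
Final offense level: 23.
Criminal history: 11 prior points → Category II (5-11).
Level 23 falls in the 20-23 band.
Grid: Level 20-23 × Category II = 228-268 weeks.

228-268 weeks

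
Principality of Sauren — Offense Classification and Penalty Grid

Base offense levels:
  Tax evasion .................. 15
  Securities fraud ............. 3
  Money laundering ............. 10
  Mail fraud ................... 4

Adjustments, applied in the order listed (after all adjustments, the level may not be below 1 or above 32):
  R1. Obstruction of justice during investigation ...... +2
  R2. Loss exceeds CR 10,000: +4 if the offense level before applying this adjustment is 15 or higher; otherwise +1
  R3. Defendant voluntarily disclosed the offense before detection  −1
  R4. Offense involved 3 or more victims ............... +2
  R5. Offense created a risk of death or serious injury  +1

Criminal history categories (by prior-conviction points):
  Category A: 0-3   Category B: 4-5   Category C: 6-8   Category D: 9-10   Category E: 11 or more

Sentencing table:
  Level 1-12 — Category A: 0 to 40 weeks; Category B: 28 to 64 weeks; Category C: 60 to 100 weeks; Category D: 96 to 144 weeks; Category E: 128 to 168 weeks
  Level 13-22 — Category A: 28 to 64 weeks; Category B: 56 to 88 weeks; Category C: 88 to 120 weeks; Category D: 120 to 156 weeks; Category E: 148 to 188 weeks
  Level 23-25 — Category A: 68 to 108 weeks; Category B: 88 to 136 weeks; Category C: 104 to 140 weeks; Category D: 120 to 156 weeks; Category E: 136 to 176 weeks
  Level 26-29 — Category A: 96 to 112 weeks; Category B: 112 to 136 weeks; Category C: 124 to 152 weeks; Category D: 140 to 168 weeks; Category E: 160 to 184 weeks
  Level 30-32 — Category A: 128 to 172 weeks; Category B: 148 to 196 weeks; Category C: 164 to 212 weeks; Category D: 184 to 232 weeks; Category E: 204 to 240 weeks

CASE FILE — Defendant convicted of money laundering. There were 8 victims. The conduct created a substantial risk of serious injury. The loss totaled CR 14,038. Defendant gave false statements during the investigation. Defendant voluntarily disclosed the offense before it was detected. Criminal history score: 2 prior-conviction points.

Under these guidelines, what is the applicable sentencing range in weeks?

28-64 weeks

Base offense level for money laundering: 10.
R1 applies: 10 + 2 = 12.
R2 applies (level before this adjustment is 12 < 15, so +1): 12 + 1 = 13.
R3 applies: 13 − 1 = 12.
R4 applies: 12 + 2 = 14.
R5 applies: 14 + 1 = 15.
Final offense level: 15.
Criminal history: 2 prior points → Category A (0-3).
Level 15 falls in the 13-22 band.
Grid: Level 13-22 × Category A = 28-64 weeks.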